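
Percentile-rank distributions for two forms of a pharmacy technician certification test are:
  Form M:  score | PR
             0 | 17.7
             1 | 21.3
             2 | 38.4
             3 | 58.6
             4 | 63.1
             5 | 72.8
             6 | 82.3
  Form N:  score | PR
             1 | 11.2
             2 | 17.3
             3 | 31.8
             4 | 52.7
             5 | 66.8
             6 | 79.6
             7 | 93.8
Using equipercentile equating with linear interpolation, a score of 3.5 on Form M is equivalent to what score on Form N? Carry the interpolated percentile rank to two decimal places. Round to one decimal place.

PR of 3.5 on Form M: 58.6 + (3.5 − 3)/(4 − 3) × (63.1 − 58.6) = 60.85
On Form N, PR 60.85 falls between score 4 (PR 52.7) and 5 (PR 66.8).
Interpolate: 4 + (60.85 − 52.7)/(66.8 − 52.7) × (5 − 4) = 4.6

4.6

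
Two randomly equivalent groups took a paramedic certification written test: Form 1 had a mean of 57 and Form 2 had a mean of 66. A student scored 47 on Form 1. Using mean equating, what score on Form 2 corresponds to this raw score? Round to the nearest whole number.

56

Mean equating: y = x + (M_Y − M_X) = 47 + (66 − 57) = 56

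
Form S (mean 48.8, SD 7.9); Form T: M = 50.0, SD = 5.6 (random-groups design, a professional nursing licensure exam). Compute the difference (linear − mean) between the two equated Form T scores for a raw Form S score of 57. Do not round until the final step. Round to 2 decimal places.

Mean-equated: 57 + (50.0 − 48.8) = 58.20
Linear-equated: (5.6/7.9)(57 − 48.8) + 50.0 = 55.813
Difference = 55.813 − 58.20 = -2.39

-2.39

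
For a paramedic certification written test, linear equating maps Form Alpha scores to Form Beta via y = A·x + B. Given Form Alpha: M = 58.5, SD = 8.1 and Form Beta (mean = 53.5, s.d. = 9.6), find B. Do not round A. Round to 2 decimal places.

-15.83

A = SD_Y / SD_X = 9.6 / 8.1 = 1.185185
B = M_Y − A·M_X = 53.5 − 1.185185 × 58.5 = -15.83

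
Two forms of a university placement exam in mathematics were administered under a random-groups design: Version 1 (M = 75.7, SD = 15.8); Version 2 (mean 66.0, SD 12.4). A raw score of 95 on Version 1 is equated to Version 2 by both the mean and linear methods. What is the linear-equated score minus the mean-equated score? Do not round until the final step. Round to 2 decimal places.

-4.15

Mean-equated: 95 + (66.0 − 75.7) = 85.30
Linear-equated: (12.4/15.8)(95 − 75.7) + 66.0 = 81.147
Difference = 81.147 − 85.30 = -4.15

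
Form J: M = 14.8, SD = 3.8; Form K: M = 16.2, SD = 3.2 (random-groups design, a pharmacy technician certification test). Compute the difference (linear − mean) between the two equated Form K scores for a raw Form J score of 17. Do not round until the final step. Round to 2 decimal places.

Mean-equated: 17 + (16.2 − 14.8) = 18.40
Linear-equated: (3.2/3.8)(17 − 14.8) + 16.2 = 18.053
Difference = 18.053 − 18.40 = -0.35

-0.35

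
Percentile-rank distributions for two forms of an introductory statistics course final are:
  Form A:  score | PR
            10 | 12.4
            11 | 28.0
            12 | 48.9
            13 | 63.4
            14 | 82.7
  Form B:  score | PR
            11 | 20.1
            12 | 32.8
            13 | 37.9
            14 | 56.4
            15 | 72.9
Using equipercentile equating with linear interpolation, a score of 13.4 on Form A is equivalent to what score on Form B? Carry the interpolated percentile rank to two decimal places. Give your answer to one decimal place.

PR of 13.4 on Form A: 63.4 + (13.4 − 13)/(14 − 13) × (82.7 − 63.4) = 71.12
On Form B, PR 71.12 falls between score 14 (PR 56.4) and 15 (PR 72.9).
Interpolate: 14 + (71.12 − 56.4)/(72.9 − 56.4) × (15 − 14) = 14.9

14.9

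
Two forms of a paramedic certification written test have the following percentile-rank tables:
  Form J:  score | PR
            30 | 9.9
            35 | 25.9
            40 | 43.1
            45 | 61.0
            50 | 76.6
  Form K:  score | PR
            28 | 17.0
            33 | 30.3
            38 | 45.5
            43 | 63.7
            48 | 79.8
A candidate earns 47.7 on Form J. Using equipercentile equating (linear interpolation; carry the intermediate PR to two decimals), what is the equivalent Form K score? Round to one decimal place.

PR of 47.7 on Form J: 61.0 + (47.7 − 45)/(50 − 45) × (76.6 − 61.0) = 69.42
On Form K, PR 69.42 falls between score 43 (PR 63.7) and 48 (PR 79.8).
Interpolate: 43 + (69.42 − 63.7)/(79.8 − 63.7) × (48 − 43) = 44.8

44.8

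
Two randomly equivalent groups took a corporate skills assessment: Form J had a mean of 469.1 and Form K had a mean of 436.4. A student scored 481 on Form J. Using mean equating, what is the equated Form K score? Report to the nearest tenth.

Mean equating: y = x + (M_Y − M_X) = 481 + (436.4 − 469.1) = 448.3

448.3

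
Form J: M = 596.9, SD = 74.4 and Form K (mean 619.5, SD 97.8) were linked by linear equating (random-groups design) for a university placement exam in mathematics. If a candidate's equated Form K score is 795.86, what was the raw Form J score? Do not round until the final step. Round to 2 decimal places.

731.06

Invert y = (SD_Y/SD_X)(x − M_X) + M_Y:
x = (SD_X/SD_Y)(y − M_Y) + M_X = (74.4/97.8)(795.86 − 619.5) + 596.9
x = 0.760736 × 176.360 + 596.9 = 731.06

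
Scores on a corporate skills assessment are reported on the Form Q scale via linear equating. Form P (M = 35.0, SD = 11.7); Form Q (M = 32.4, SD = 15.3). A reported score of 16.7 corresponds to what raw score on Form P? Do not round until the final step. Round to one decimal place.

Invert y = (SD_Y/SD_X)(x − M_X) + M_Y:
x = (SD_X/SD_Y)(y − M_Y) + M_X = (11.7/15.3)(16.7 − 32.4) + 35.0
x = 0.764706 × -15.700 + 35.0 = 23.0

23.0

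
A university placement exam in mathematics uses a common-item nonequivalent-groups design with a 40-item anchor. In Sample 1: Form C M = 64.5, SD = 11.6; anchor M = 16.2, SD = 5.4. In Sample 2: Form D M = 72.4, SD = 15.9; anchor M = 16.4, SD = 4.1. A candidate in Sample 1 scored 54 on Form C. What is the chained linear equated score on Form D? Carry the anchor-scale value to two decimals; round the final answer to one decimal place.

Form C → anchor (Sample 1): v = (5.4/11.6)(54 − 64.5) + 16.2 = 11.31
anchor → Form D (Sample 2): y = (15.9/4.1)(11.31 − 16.4) + 72.4 = 52.7

52.7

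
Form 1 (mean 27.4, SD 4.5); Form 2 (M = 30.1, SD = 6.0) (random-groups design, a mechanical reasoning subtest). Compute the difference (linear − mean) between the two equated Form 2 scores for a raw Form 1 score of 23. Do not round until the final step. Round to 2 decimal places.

Mean-equated: 23 + (30.1 − 27.4) = 25.70
Linear-equated: (6.0/4.5)(23 − 27.4) + 30.1 = 24.233
Difference = 24.233 − 25.70 = -1.47

-1.47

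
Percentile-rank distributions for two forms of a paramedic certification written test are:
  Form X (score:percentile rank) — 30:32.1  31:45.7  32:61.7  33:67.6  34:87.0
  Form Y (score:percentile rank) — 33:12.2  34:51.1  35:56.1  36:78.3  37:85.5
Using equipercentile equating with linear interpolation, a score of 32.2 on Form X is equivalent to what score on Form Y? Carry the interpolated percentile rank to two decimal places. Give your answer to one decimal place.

PR of 32.2 on Form X: 61.7 + (32.2 − 32)/(33 − 32) × (67.6 − 61.7) = 62.88
On Form Y, PR 62.88 falls between score 35 (PR 56.1) and 36 (PR 78.3).
Interpolate: 35 + (62.88 − 56.1)/(78.3 − 56.1) × (36 − 35) = 35.3

35.3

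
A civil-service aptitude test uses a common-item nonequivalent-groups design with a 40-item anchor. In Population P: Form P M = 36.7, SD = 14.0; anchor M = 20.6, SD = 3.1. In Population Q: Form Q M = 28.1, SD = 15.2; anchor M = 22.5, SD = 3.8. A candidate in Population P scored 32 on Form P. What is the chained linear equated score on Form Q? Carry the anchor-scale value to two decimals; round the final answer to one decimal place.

Form P → anchor (Population P): v = (3.1/14.0)(32 − 36.7) + 20.6 = 19.56
anchor → Form Q (Population Q): y = (15.2/3.8)(19.56 − 22.5) + 28.1 = 16.3

16.3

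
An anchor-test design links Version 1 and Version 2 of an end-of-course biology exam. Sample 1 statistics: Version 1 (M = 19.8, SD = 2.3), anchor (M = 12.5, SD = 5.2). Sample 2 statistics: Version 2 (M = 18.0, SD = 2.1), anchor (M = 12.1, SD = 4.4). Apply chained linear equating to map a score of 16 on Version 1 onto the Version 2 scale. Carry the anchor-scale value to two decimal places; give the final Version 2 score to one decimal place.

Version 1 → anchor (Sample 1): v = (5.2/2.3)(16 − 19.8) + 12.5 = 3.91
anchor → Version 2 (Sample 2): y = (2.1/4.4)(3.91 − 12.1) + 18.0 = 14.1

14.1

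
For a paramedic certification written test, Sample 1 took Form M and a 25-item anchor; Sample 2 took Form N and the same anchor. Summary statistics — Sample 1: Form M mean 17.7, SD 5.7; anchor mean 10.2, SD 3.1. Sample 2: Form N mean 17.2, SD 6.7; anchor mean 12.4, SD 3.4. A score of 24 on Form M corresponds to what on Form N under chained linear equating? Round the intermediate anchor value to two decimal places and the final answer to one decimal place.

Form M → anchor (Sample 1): v = (3.1/5.7)(24 − 17.7) + 10.2 = 13.63
anchor → Form N (Sample 2): y = (6.7/3.4)(13.63 − 12.4) + 17.2 = 19.6

19.6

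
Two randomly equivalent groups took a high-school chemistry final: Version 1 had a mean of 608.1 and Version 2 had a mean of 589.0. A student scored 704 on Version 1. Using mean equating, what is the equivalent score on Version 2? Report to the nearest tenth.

684.9

Mean equating: y = x + (M_Y − M_X) = 704 + (589.0 − 608.1) = 684.9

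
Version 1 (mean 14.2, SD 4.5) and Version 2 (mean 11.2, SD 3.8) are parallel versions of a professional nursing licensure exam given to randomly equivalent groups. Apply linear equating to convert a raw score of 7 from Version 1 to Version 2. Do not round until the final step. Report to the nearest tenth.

Linear equating: y = (SD_Y/SD_X)(x − M_X) + M_Y
y = (3.8/4.5)(7 − 14.2) + 11.2
y = 0.844444 × -7.2 + 11.2 = -6.0800 + 11.2 = 5.1

5.1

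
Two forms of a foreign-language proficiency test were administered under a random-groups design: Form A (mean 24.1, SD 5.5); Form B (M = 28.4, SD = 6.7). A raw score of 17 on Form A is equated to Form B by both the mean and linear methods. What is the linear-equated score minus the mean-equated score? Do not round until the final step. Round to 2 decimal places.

Mean-equated: 17 + (28.4 − 24.1) = 21.30
Linear-equated: (6.7/5.5)(17 − 24.1) + 28.4 = 19.751
Difference = 19.751 − 21.30 = -1.55

-1.55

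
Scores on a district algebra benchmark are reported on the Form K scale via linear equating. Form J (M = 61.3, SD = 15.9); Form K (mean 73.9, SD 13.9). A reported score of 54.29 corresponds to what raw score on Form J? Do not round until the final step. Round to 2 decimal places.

38.87

Invert y = (SD_Y/SD_X)(x − M_X) + M_Y:
x = (SD_X/SD_Y)(y − M_Y) + M_X = (15.9/13.9)(54.29 − 73.9) + 61.3
x = 1.143885 × -19.610 + 61.3 = 38.87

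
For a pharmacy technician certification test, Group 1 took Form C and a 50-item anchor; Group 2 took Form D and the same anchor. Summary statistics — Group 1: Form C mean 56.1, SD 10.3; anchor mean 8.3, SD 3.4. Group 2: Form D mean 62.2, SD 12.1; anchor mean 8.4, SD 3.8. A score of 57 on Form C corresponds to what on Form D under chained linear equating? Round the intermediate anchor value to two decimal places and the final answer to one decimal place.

62.8

Form C → anchor (Group 1): v = (3.4/10.3)(57 − 56.1) + 8.3 = 8.60
anchor → Form D (Group 2): y = (12.1/3.8)(8.60 − 8.4) + 62.2 = 62.8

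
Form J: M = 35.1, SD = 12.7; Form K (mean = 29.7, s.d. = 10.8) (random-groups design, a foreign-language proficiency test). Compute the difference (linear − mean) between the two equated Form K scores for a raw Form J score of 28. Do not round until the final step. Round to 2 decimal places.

Mean-equated: 28 + (29.7 − 35.1) = 22.60
Linear-equated: (10.8/12.7)(28 − 35.1) + 29.7 = 23.662
Difference = 23.662 − 22.60 = 1.06

1.06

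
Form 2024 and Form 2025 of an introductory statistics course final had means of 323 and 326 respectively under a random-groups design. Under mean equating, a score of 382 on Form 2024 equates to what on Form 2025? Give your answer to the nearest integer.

385

Mean equating: y = x + (M_Y − M_X) = 382 + (326 − 323) = 385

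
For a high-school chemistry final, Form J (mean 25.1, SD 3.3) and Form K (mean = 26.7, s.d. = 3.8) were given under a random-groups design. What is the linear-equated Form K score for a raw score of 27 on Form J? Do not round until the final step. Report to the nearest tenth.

28.9

Linear equating: y = (SD_Y/SD_X)(x − M_X) + M_Y
y = (3.8/3.3)(27 − 25.1) + 26.7
y = 1.151515 × 1.9 + 26.7 = 2.1879 + 26.7 = 28.9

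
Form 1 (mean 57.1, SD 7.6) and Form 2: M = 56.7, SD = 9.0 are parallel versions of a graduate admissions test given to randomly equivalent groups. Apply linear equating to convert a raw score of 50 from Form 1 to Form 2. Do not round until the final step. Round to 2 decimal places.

Linear equating: y = (SD_Y/SD_X)(x − M_X) + M_Y
y = (9.0/7.6)(50 − 57.1) + 56.7
y = 1.184211 × -7.1 + 56.7 = -8.4079 + 56.7 = 48.29

48.29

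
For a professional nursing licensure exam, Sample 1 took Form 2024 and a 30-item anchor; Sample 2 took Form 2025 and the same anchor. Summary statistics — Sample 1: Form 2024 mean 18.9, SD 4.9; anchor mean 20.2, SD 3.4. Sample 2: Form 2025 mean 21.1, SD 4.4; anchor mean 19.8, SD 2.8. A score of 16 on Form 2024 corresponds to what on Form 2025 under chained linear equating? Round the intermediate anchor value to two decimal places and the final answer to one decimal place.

Form 2024 → anchor (Sample 1): v = (3.4/4.9)(16 − 18.9) + 20.2 = 18.19
anchor → Form 2025 (Sample 2): y = (4.4/2.8)(18.19 − 19.8) + 21.1 = 18.6

18.6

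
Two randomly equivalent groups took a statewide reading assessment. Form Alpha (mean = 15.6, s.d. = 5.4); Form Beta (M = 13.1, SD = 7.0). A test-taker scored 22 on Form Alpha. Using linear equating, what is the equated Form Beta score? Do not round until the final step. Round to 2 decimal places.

Linear equating: y = (SD_Y/SD_X)(x − M_X) + M_Y
y = (7.0/5.4)(22 − 15.6) + 13.1
y = 1.296296 × 6.4 + 13.1 = 8.2963 + 13.1 = 21.40

21.40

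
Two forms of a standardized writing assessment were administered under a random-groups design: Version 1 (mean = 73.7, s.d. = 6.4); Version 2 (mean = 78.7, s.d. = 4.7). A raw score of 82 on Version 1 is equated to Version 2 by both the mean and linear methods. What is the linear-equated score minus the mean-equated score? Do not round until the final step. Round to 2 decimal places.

-2.20

Mean-equated: 82 + (78.7 − 73.7) = 87.00
Linear-equated: (4.7/6.4)(82 − 73.7) + 78.7 = 84.795
Difference = 84.795 − 87.00 = -2.20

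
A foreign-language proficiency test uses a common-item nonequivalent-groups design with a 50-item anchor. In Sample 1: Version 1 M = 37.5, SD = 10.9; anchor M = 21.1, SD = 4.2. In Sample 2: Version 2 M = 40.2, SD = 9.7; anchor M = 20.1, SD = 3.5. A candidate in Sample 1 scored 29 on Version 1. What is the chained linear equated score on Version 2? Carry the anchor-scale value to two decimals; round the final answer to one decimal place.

Version 1 → anchor (Sample 1): v = (4.2/10.9)(29 − 37.5) + 21.1 = 17.82
anchor → Version 2 (Sample 2): y = (9.7/3.5)(17.82 − 20.1) + 40.2 = 33.9

33.9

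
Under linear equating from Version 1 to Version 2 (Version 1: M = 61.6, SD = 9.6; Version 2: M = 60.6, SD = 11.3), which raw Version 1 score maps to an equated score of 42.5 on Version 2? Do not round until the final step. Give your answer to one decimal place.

46.2

Invert y = (SD_Y/SD_X)(x − M_X) + M_Y:
x = (SD_X/SD_Y)(y − M_Y) + M_X = (9.6/11.3)(42.5 − 60.6) + 61.6
x = 0.849558 × -18.100 + 61.6 = 46.2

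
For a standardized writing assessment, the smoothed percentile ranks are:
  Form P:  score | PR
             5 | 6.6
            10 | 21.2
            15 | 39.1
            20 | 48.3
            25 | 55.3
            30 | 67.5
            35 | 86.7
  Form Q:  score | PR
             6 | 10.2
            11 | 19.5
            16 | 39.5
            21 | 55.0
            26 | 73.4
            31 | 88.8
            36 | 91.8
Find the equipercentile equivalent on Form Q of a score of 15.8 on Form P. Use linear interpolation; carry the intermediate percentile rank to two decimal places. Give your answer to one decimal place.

PR of 15.8 on Form P: 39.1 + (15.8 − 15)/(20 − 15) × (48.3 − 39.1) = 40.57
On Form Q, PR 40.57 falls between score 16 (PR 39.5) and 21 (PR 55.0).
Interpolate: 16 + (40.57 − 39.5)/(55.0 − 39.5) × (21 − 16) = 16.3

16.3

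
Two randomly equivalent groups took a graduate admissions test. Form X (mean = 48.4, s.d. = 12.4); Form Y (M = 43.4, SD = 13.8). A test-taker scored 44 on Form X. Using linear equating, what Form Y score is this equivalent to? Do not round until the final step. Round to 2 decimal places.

Linear equating: y = (SD_Y/SD_X)(x − M_X) + M_Y
y = (13.8/12.4)(44 − 48.4) + 43.4
y = 1.112903 × -4.4 + 43.4 = -4.8968 + 43.4 = 38.50

38.50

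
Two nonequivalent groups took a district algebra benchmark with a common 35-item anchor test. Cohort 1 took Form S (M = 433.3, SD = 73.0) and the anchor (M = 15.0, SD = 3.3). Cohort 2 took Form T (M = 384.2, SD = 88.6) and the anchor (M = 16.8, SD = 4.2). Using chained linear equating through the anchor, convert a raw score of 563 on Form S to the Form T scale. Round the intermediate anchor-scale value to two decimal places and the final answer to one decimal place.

Form S → anchor (Cohort 1): v = (3.3/73.0)(563 − 433.3) + 15.0 = 20.86
anchor → Form T (Cohort 2): y = (88.6/4.2)(20.86 − 16.8) + 384.2 = 469.8

469.8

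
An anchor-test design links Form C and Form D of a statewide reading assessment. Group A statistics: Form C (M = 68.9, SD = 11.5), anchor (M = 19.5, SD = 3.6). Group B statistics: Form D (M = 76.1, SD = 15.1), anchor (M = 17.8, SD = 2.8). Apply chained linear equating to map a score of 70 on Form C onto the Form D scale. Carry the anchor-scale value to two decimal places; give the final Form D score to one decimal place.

87.1

Form C → anchor (Group A): v = (3.6/11.5)(70 − 68.9) + 19.5 = 19.84
anchor → Form D (Group B): y = (15.1/2.8)(19.84 − 17.8) + 76.1 = 87.1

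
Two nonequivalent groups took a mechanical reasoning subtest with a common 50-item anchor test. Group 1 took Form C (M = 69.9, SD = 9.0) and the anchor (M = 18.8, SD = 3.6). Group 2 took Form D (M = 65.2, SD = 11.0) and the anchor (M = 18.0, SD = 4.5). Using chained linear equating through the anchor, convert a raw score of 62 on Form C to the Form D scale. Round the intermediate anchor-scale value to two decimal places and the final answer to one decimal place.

59.4

Form C → anchor (Group 1): v = (3.6/9.0)(62 − 69.9) + 18.8 = 15.64
anchor → Form D (Group 2): y = (11.0/4.5)(15.64 − 18.0) + 65.2 = 59.4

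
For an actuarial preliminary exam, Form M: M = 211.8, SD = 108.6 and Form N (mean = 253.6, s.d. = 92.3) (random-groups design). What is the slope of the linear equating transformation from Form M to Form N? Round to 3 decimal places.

A = SD_Y / SD_X = 92.3 / 108.6 = 0.850

0.850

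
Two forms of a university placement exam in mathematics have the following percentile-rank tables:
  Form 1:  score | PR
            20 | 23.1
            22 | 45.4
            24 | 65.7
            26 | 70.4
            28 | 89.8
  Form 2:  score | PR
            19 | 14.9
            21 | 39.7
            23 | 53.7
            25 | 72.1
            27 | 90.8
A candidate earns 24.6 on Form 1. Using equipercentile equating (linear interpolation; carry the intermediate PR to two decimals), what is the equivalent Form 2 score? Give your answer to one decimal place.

PR of 24.6 on Form 1: 65.7 + (24.6 − 24)/(26 − 24) × (70.4 − 65.7) = 67.11
On Form 2, PR 67.11 falls between score 23 (PR 53.7) and 25 (PR 72.1).
Interpolate: 23 + (67.11 − 53.7)/(72.1 − 53.7) × (25 − 23) = 24.5

24.5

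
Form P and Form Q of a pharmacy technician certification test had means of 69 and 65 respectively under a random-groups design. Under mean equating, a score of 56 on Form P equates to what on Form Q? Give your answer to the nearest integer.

52

Mean equating: y = x + (M_Y − M_X) = 56 + (65 − 69) = 52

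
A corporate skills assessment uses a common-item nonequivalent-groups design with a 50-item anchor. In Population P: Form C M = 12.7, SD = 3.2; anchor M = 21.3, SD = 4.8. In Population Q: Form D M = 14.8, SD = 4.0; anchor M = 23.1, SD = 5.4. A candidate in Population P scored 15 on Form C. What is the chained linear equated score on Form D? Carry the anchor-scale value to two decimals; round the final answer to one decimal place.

16.0

Form C → anchor (Population P): v = (4.8/3.2)(15 − 12.7) + 21.3 = 24.75
anchor → Form D (Population Q): y = (4.0/5.4)(24.75 − 23.1) + 14.8 = 16.0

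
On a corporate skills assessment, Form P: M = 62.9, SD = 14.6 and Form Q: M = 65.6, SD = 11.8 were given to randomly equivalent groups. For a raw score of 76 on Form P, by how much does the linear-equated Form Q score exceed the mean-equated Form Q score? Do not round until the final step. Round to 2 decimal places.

Mean-equated: 76 + (65.6 − 62.9) = 78.70
Linear-equated: (11.8/14.6)(76 − 62.9) + 65.6 = 76.188
Difference = 76.188 − 78.70 = -2.51

-2.51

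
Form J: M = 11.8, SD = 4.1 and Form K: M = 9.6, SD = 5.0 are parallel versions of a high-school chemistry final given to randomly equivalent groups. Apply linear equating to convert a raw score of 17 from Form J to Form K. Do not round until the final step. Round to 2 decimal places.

15.94

Linear equating: y = (SD_Y/SD_X)(x − M_X) + M_Y
y = (5.0/4.1)(17 − 11.8) + 9.6
y = 1.219512 × 5.2 + 9.6 = 6.3415 + 9.6 = 15.94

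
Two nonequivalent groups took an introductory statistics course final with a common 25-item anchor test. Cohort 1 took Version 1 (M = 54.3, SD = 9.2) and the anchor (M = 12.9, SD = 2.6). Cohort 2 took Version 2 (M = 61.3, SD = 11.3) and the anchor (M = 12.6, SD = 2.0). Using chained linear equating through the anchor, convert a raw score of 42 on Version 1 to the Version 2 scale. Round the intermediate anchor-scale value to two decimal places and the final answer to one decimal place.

43.3

Version 1 → anchor (Cohort 1): v = (2.6/9.2)(42 − 54.3) + 12.9 = 9.42
anchor → Version 2 (Cohort 2): y = (11.3/2.0)(9.42 − 12.6) + 61.3 = 43.3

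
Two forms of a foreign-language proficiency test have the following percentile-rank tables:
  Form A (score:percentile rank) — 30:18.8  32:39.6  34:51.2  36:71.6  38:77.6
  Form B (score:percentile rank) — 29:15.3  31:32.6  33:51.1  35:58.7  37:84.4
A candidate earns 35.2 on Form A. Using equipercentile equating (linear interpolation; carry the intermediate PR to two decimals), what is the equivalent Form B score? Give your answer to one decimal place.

35.4

PR of 35.2 on Form A: 51.2 + (35.2 − 34)/(36 − 34) × (71.6 − 51.2) = 63.44
On Form B, PR 63.44 falls between score 35 (PR 58.7) and 37 (PR 84.4).
Interpolate: 35 + (63.44 − 58.7)/(84.4 − 58.7) × (37 − 35) = 35.4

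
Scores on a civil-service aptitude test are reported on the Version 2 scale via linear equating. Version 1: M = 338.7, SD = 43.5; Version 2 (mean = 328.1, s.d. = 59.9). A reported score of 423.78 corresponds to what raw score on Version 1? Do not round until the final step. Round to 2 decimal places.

408.18

Invert y = (SD_Y/SD_X)(x − M_X) + M_Y:
x = (SD_X/SD_Y)(y − M_Y) + M_X = (43.5/59.9)(423.78 − 328.1) + 338.7
x = 0.726210 × 95.680 + 338.7 = 408.18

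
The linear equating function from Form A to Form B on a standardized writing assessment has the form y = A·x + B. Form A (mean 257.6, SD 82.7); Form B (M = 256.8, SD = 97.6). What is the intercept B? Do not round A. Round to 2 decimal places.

-47.21

A = SD_Y / SD_X = 97.6 / 82.7 = 1.180169
B = M_Y − A·M_X = 256.8 − 1.180169 × 257.6 = -47.21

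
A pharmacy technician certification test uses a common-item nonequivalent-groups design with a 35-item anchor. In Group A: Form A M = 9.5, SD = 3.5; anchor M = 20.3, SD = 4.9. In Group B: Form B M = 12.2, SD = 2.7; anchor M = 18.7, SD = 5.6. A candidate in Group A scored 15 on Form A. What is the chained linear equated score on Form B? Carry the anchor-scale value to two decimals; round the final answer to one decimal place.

Form A → anchor (Group A): v = (4.9/3.5)(15 − 9.5) + 20.3 = 28.00
anchor → Form B (Group B): y = (2.7/5.6)(28.00 − 18.7) + 12.2 = 16.7

16.7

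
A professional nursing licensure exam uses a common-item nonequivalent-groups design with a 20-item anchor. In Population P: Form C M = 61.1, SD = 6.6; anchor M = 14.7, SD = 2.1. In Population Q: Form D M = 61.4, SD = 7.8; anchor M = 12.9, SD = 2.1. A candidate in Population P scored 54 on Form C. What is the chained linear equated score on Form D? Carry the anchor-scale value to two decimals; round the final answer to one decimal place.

59.7

Form C → anchor (Population P): v = (2.1/6.6)(54 − 61.1) + 14.7 = 12.44
anchor → Form D (Population Q): y = (7.8/2.1)(12.44 − 12.9) + 61.4 = 59.7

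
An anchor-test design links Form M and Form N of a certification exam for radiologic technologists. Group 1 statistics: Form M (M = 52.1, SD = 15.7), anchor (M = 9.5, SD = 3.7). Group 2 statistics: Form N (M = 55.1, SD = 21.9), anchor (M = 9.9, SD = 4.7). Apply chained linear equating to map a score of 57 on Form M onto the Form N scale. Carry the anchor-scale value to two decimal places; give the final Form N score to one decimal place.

58.6

Form M → anchor (Group 1): v = (3.7/15.7)(57 − 52.1) + 9.5 = 10.65
anchor → Form N (Group 2): y = (21.9/4.7)(10.65 − 9.9) + 55.1 = 58.6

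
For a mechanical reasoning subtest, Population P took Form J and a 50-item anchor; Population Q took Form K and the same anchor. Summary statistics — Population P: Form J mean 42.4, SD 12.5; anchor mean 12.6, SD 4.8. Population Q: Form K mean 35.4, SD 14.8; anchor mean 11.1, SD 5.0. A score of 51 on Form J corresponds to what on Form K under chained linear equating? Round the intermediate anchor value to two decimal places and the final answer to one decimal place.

49.6

Form J → anchor (Population P): v = (4.8/12.5)(51 − 42.4) + 12.6 = 15.90
anchor → Form K (Population Q): y = (14.8/5.0)(15.90 − 11.1) + 35.4 = 49.6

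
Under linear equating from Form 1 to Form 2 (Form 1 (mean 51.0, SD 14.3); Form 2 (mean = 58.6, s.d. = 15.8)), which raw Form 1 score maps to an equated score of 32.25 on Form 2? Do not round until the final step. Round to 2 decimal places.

Invert y = (SD_Y/SD_X)(x − M_X) + M_Y:
x = (SD_X/SD_Y)(y − M_Y) + M_X = (14.3/15.8)(32.25 − 58.6) + 51.0
x = 0.905063 × -26.350 + 51.0 = 27.15

27.15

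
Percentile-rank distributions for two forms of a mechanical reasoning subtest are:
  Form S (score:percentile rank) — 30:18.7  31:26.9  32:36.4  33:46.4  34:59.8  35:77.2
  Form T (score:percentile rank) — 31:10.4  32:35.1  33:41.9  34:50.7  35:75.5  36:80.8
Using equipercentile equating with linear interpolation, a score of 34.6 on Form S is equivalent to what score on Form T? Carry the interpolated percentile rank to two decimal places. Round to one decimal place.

PR of 34.6 on Form S: 59.8 + (34.6 − 34)/(35 − 34) × (77.2 − 59.8) = 70.24
On Form T, PR 70.24 falls between score 34 (PR 50.7) and 35 (PR 75.5).
Interpolate: 34 + (70.24 − 50.7)/(75.5 − 50.7) × (35 − 34) = 34.8

34.8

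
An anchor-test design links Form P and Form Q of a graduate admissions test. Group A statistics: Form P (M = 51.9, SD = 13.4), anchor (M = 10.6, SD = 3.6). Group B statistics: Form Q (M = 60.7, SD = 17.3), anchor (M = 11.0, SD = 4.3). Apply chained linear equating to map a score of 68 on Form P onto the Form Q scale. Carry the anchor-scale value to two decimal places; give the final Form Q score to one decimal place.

76.5

Form P → anchor (Group A): v = (3.6/13.4)(68 − 51.9) + 10.6 = 14.93
anchor → Form Q (Group B): y = (17.3/4.3)(14.93 − 11.0) + 60.7 = 76.5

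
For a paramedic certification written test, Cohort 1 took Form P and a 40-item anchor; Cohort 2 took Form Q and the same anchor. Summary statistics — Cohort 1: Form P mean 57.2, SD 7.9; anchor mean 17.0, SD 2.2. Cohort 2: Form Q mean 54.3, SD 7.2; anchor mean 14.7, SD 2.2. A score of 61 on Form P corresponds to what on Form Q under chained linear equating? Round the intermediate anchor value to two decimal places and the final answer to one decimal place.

65.3

Form P → anchor (Cohort 1): v = (2.2/7.9)(61 − 57.2) + 17.0 = 18.06
anchor → Form Q (Cohort 2): y = (7.2/2.2)(18.06 − 14.7) + 54.3 = 65.3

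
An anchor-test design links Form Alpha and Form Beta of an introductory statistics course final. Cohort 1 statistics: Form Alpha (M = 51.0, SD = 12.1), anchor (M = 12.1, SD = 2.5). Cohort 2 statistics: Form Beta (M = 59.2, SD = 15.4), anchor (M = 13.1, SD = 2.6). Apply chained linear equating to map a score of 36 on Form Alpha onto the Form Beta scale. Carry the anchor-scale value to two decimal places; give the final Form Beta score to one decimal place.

Form Alpha → anchor (Cohort 1): v = (2.5/12.1)(36 − 51.0) + 12.1 = 9.00
anchor → Form Beta (Cohort 2): y = (15.4/2.6)(9.00 − 13.1) + 59.2 = 34.9

34.9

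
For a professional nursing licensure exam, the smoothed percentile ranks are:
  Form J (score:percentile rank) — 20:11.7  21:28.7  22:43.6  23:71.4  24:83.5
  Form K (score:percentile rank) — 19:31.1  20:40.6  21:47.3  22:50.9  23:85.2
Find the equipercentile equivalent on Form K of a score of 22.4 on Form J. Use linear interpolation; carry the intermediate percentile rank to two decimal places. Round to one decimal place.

PR of 22.4 on Form J: 43.6 + (22.4 − 22)/(23 − 22) × (71.4 − 43.6) = 54.72
On Form K, PR 54.72 falls between score 22 (PR 50.9) and 23 (PR 85.2).
Interpolate: 22 + (54.72 − 50.9)/(85.2 − 50.9) × (23 − 22) = 22.1

22.1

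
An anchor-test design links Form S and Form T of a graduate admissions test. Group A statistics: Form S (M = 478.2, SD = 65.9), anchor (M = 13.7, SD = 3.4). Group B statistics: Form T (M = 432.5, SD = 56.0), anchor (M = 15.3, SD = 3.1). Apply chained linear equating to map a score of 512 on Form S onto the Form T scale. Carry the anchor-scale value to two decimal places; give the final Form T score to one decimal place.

Form S → anchor (Group A): v = (3.4/65.9)(512 − 478.2) + 13.7 = 15.44
anchor → Form T (Group B): y = (56.0/3.1)(15.44 − 15.3) + 432.5 = 435.0

435.0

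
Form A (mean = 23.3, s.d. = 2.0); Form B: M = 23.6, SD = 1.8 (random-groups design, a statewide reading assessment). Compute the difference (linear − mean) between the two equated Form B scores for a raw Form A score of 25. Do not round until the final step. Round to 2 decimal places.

Mean-equated: 25 + (23.6 − 23.3) = 25.30
Linear-equated: (1.8/2.0)(25 − 23.3) + 23.6 = 25.130
Difference = 25.130 − 25.30 = -0.17

-0.17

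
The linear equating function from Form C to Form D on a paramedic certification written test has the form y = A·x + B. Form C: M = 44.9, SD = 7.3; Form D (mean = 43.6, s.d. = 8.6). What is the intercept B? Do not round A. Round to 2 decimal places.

A = SD_Y / SD_X = 8.6 / 7.3 = 1.178082
B = M_Y − A·M_X = 43.6 − 1.178082 × 44.9 = -9.30

-9.30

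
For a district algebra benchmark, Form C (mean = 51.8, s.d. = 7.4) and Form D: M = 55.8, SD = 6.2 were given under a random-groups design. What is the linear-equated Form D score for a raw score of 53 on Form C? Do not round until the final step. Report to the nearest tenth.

Linear equating: y = (SD_Y/SD_X)(x − M_X) + M_Y
y = (6.2/7.4)(53 − 51.8) + 55.8
y = 0.837838 × 1.2 + 55.8 = 1.0054 + 55.8 = 56.8

56.8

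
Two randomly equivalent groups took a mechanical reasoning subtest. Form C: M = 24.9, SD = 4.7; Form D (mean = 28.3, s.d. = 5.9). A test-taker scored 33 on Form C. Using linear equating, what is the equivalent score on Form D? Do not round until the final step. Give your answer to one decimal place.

38.5

Linear equating: y = (SD_Y/SD_X)(x − M_X) + M_Y
y = (5.9/4.7)(33 − 24.9) + 28.3
y = 1.255319 × 8.1 + 28.3 = 10.1681 + 28.3 = 38.5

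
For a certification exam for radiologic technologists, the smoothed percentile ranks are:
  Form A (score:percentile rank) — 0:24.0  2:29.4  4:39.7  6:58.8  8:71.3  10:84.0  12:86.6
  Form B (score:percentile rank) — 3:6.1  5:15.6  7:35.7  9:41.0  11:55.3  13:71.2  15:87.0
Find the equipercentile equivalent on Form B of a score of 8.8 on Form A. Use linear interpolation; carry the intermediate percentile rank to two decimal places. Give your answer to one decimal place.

13.7

PR of 8.8 on Form A: 71.3 + (8.8 − 8)/(10 − 8) × (84.0 − 71.3) = 76.38
On Form B, PR 76.38 falls between score 13 (PR 71.2) and 15 (PR 87.0).
Interpolate: 13 + (76.38 − 71.2)/(87.0 − 71.2) × (15 − 13) = 13.7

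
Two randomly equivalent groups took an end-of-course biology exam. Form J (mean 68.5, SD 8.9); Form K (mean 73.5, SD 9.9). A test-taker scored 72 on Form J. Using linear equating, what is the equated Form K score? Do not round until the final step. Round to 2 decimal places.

Linear equating: y = (SD_Y/SD_X)(x − M_X) + M_Y
y = (9.9/8.9)(72 − 68.5) + 73.5
y = 1.112360 × 3.5 + 73.5 = 3.8933 + 73.5 = 77.39

77.39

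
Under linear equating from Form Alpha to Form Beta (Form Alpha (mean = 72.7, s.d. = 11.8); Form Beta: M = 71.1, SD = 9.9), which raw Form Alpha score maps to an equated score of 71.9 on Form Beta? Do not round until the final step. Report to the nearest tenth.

Invert y = (SD_Y/SD_X)(x − M_X) + M_Y:
x = (SD_X/SD_Y)(y − M_Y) + M_X = (11.8/9.9)(71.9 − 71.1) + 72.7
x = 1.191919 × 0.800 + 72.7 = 73.7

73.7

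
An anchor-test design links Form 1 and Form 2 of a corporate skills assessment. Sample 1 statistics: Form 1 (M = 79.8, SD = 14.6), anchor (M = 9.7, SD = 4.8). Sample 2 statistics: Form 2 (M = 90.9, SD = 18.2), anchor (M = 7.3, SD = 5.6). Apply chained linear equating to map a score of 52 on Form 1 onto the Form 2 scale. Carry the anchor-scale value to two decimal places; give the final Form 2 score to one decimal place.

69.0

Form 1 → anchor (Sample 1): v = (4.8/14.6)(52 − 79.8) + 9.7 = 0.56
anchor → Form 2 (Sample 2): y = (18.2/5.6)(0.56 − 7.3) + 90.9 = 69.0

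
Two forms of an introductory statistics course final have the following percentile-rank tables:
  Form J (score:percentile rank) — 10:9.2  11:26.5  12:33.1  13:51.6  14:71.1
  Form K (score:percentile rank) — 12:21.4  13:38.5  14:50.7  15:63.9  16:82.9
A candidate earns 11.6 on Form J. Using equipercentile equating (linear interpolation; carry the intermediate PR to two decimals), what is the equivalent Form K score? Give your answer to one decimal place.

12.5

PR of 11.6 on Form J: 26.5 + (11.6 − 11)/(12 − 11) × (33.1 − 26.5) = 30.46
On Form K, PR 30.46 falls between score 12 (PR 21.4) and 13 (PR 38.5).
Interpolate: 12 + (30.46 − 21.4)/(38.5 − 21.4) × (13 − 12) = 12.5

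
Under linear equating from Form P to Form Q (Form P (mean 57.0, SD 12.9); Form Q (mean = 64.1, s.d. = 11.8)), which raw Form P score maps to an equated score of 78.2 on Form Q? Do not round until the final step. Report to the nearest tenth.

72.4

Invert y = (SD_Y/SD_X)(x − M_X) + M_Y:
x = (SD_X/SD_Y)(y − M_Y) + M_X = (12.9/11.8)(78.2 − 64.1) + 57.0
x = 1.093220 × 14.100 + 57.0 = 72.4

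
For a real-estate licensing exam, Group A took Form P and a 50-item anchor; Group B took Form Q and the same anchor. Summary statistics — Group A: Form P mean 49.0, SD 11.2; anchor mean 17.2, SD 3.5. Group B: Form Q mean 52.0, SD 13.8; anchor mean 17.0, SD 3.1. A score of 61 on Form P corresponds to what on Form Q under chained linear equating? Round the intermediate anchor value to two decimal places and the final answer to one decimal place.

69.6

Form P → anchor (Group A): v = (3.5/11.2)(61 − 49.0) + 17.2 = 20.95
anchor → Form Q (Group B): y = (13.8/3.1)(20.95 − 17.0) + 52.0 = 69.6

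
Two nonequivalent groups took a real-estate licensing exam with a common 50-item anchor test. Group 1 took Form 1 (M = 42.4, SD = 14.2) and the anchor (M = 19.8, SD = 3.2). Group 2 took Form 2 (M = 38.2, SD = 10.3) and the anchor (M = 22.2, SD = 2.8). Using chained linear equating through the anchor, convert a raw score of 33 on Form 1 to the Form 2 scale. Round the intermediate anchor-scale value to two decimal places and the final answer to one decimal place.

Form 1 → anchor (Group 1): v = (3.2/14.2)(33 − 42.4) + 19.8 = 17.68
anchor → Form 2 (Group 2): y = (10.3/2.8)(17.68 − 22.2) + 38.2 = 21.6

21.6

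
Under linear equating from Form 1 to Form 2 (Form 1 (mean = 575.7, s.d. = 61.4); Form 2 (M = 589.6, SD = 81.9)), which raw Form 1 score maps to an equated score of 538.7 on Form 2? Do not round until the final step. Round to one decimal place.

Invert y = (SD_Y/SD_X)(x − M_X) + M_Y:
x = (SD_X/SD_Y)(y − M_Y) + M_X = (61.4/81.9)(538.7 − 589.6) + 575.7
x = 0.749695 × -50.900 + 575.7 = 537.5

537.5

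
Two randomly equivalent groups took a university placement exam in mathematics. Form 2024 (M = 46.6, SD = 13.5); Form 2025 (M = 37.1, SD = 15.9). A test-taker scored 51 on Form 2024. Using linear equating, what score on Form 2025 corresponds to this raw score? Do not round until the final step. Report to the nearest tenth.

42.3

Linear equating: y = (SD_Y/SD_X)(x − M_X) + M_Y
y = (15.9/13.5)(51 − 46.6) + 37.1
y = 1.177778 × 4.4 + 37.1 = 5.1822 + 37.1 = 42.3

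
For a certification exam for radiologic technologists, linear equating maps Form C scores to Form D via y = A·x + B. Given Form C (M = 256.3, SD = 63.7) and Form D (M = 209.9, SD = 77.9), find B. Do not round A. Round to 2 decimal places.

A = SD_Y / SD_X = 77.9 / 63.7 = 1.222920
B = M_Y − A·M_X = 209.9 − 1.222920 × 256.3 = -103.53

-103.53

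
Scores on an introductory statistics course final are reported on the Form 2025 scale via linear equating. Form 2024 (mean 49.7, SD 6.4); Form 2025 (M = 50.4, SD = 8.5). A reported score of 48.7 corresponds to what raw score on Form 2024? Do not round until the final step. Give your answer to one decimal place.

Invert y = (SD_Y/SD_X)(x − M_X) + M_Y:
x = (SD_X/SD_Y)(y − M_Y) + M_X = (6.4/8.5)(48.7 − 50.4) + 49.7
x = 0.752941 × -1.700 + 49.7 = 48.4

48.4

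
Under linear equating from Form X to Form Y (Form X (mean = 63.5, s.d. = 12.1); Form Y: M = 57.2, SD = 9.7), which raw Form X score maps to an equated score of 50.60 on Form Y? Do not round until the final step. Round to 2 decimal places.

55.27

Invert y = (SD_Y/SD_X)(x − M_X) + M_Y:
x = (SD_X/SD_Y)(y − M_Y) + M_X = (12.1/9.7)(50.60 − 57.2) + 63.5
x = 1.247423 × -6.600 + 63.5 = 55.27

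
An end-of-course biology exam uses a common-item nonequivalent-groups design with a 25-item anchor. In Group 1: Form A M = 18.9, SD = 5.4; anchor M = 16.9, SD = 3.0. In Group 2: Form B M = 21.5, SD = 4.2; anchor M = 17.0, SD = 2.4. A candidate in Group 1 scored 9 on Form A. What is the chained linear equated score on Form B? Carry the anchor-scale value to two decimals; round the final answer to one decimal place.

11.7

Form A → anchor (Group 1): v = (3.0/5.4)(9 − 18.9) + 16.9 = 11.40
anchor → Form B (Group 2): y = (4.2/2.4)(11.40 − 17.0) + 21.5 = 11.7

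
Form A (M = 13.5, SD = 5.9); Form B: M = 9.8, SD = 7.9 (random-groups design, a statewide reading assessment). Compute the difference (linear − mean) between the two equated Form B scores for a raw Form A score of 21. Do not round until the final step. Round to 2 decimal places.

2.54

Mean-equated: 21 + (9.8 − 13.5) = 17.30
Linear-equated: (7.9/5.9)(21 − 13.5) + 9.8 = 19.842
Difference = 19.842 − 17.30 = 2.54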